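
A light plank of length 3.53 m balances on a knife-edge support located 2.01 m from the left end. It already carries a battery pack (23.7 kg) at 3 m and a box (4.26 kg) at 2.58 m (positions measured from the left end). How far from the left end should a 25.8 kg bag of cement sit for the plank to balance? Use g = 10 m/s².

x ≈ 1.01 m from the left end

Take moments about the knife-edge support (at 2.01 m from the left end).
Battery pack: 23.7 × 10 = 237 N down at 3 m → arm 0.99 m, τ = 237 × 0.99 = 234.6 N·m clockwise.
Box: 4.26 × 10 = 42.6 N down at 2.58 m → arm 0.57 m, τ = 42.6 × 0.57 = 24.28 N·m clockwise.
Net moment of existing loads = 258.9 N·m clockwise.
The bag of cement weighs 25.8 × 10 = 258 N and must supply an equal counterclockwise moment, so its lever arm about the knife-edge support is 258.9 / 258 = 1 m.
That puts it at 2.01 − 1 = 1.01 m from the left end.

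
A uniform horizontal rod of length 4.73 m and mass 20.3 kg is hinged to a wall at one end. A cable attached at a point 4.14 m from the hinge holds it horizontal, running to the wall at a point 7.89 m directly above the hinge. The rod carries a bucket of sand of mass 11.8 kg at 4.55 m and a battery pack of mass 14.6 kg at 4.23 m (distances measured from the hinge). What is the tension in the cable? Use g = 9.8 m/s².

T ≈ 437 N

About the hinge:
Beam weight: 20.3 × 9.8 = 198.9 N down at 2.365 m → arm 2.365 m, τ = 198.9 × 2.365 = 470.4 N·m clockwise.
Bucket of sand: 11.8 × 9.8 = 115.6 N down at 4.55 m → arm 4.55 m, τ = 115.6 × 4.55 = 526 N·m clockwise.
Battery pack: 14.6 × 9.8 = 143.1 N down at 4.23 m → arm 4.23 m, τ = 143.1 × 4.23 = 605.3 N·m clockwise.
Total clockwise load moment = 1602 N·m.
The cable tension T acts at 4.14 m; only its component perpendicular to the rod, T sinθ, produces torque. sinθ = h/√(h²+d²) = 7.89/√(7.89²+4.14²) = 0.8855.
Balancing moments: T × 4.14 × 0.8855 = 1602, giving T = 1602 / 3.666 = 437 N.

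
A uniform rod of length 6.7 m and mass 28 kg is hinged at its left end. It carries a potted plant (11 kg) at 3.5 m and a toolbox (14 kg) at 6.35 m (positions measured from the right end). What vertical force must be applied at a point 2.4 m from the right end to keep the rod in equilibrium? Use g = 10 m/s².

F ≈ 311 N

Sum moments about the left end (the unknown pivot reaction has zero arm there).
Beam weight: 28 × 10 = 280 N down at 3.35 m → arm 3.35 m, τ = 280 × 3.35 = 938 N·m clockwise.
Potted plant: 11 × 10 = 110 N down at 3.5 m → arm 3.2 m, τ = 110 × 3.2 = 352 N·m clockwise.
Toolbox: 14 × 10 = 140 N down at 6.35 m → arm 0.35 m, τ = 140 × 0.35 = 49 N·m clockwise.
Net moment of the loads = 1339 N·m clockwise.
The upward force F acts at a point 2.4 m from the right end, arm 4.3 m, giving F × 4.3 counterclockwise.
For rotational equilibrium, F × 4.3 = 1339, so F = 1339 / 4.3 = 311 N.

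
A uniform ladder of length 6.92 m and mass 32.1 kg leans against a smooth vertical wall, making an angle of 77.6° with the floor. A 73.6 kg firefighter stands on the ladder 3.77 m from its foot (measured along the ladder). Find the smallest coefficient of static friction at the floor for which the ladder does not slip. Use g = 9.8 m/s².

μ_min ≈ 0.117

Choose the foot of the ladder as the axis so the floor normal and friction both act there and drop out.
Ladder weight 32.1×9.8 = 314.6 N acts at 3.46 m along the ladder; its horizontal arm is 3.46·cos77.6° = 0.743 m → τ = 233.7 N·m clockwise.
Firefighter: 73.6×9.8 = 721.3 N at 3.77 m → arm 0.8096 m → τ = 584 N·m clockwise.
Wall normal N acts horizontally at the top; its moment arm is the height L sinθ = 6.92·sin77.6° = 6.759 m, counterclockwise.
Balancing moments: N × 6.759 = 817.7, giving N = 121 N.
ΣFx = 0 ⇒ f = N_wall = 121 N. ΣFy = 0 ⇒ N_floor = 1036 N.
μ_min = f / N_floor = 121 / 1036 = 0.117.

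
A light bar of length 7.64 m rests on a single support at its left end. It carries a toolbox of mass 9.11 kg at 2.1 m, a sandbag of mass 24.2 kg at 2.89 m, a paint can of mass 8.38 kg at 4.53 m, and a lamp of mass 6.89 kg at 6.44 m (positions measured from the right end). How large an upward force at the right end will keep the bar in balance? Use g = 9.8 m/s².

F ≈ 256 N

Choose the left end as the axis so the unknown pivot reaction has zero arm there.
Toolbox: 9.11 × 9.8 = 89.28 N down at 2.1 m → arm 5.54 m, τ = 89.28 × 5.54 = 494.6 N·m clockwise.
Sandbag: 24.2 × 9.8 = 237.2 N down at 2.89 m → arm 4.75 m, τ = 237.2 × 4.75 = 1127 N·m clockwise.
Paint can: 8.38 × 9.8 = 82.12 N down at 4.53 m → arm 3.11 m, τ = 82.12 × 3.11 = 255.4 N·m clockwise.
Lamp: 6.89 × 9.8 = 67.52 N down at 6.44 m → arm 1.2 m, τ = 67.52 × 1.2 = 81.02 N·m clockwise.
Net moment of the loads = 1958 N·m clockwise.
The upward force F acts at the right end, arm 7.64 m, giving F × 7.64 counterclockwise.
Στ = 0 ⇒ F × 7.64 = 1958 ⇒ F = 1958 / 7.64 = 256 N.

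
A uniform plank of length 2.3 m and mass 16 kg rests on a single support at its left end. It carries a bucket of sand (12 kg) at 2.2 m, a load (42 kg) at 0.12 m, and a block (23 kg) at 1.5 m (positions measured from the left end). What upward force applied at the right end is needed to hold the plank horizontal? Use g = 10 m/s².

F ≈ 367 N

Sum moments about the left end (the unknown pivot reaction has zero arm there).
Beam weight: 16 × 10 = 160 N down at 1.15 m → arm 1.15 m, τ = 160 × 1.15 = 184 N·m clockwise.
Bucket of sand: 12 × 10 = 120 N down at 2.2 m → arm 2.2 m, τ = 120 × 2.2 = 264 N·m clockwise.
Load: 42 × 10 = 420 N down at 0.12 m → arm 0.12 m, τ = 420 × 0.12 = 50.4 N·m clockwise.
Block: 23 × 10 = 230 N down at 1.5 m → arm 1.5 m, τ = 230 × 1.5 = 345 N·m clockwise.
Net moment of the loads = 843.4 N·m clockwise.
The upward force F acts at the right end, arm 2.3 m, giving F × 2.3 counterclockwise.
Setting net torque to zero: F × 2.3 = 843.4 → F = 843.4 / 2.3 = 367 N.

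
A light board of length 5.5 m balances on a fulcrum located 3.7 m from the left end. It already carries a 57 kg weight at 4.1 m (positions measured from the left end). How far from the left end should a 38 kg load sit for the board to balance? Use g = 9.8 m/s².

Sum moments about the fulcrum (at 3.7 m from the left end) (the support reaction has zero arm there).
Weight: 57 × 9.8 = 558.6 N down at 4.1 m → arm 0.4 m, τ = 558.6 × 0.4 = 223.4 N·m clockwise.
Net moment of existing loads = 223.4 N·m clockwise.
The load weighs 38 × 9.8 = 372.4 N and must supply an equal counterclockwise moment, so its lever arm about the fulcrum is 223.4 / 372.4 = 0.6 m.
That puts it at 3.7 − 0.6 = 3.1 m from the left end.

x ≈ 3.1 m from the left end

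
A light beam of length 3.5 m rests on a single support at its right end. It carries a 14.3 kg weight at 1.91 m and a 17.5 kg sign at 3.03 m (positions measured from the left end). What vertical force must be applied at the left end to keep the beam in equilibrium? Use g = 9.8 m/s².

Take moments about the right end.
Weight: 14.3 × 9.8 = 140.1 N down at 1.91 m → arm 1.59 m, τ = 140.1 × 1.59 = 222.8 N·m counterclockwise.
Sign: 17.5 × 9.8 = 171.5 N down at 3.03 m → arm 0.47 m, τ = 171.5 × 0.47 = 80.6 N·m counterclockwise.
Net moment of the loads = 303.4 N·m counterclockwise.
The upward force F acts at the left end, arm 3.5 m, giving F × 3.5 clockwise.
For rotational equilibrium, F × 3.5 = 303.4, so F = 303.4 / 3.5 = 86.7 N.

F ≈ 86.7 N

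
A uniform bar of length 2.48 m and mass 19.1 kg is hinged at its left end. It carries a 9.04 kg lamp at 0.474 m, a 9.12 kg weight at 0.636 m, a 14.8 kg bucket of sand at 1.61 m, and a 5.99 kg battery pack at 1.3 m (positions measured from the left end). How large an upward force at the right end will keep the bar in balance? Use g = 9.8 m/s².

Taking torques about the left end:
Beam weight: 19.1 × 9.8 = 187.2 N down at 1.24 m → arm 1.24 m, τ = 187.2 × 1.24 = 232.1 N·m clockwise.
Lamp: 9.04 × 9.8 = 88.59 N down at 0.474 m → arm 0.474 m, τ = 88.59 × 0.474 = 41.99 N·m clockwise.
Weight: 9.12 × 9.8 = 89.38 N down at 0.636 m → arm 0.636 m, τ = 89.38 × 0.636 = 56.85 N·m clockwise.
Bucket of sand: 14.8 × 9.8 = 145 N down at 1.61 m → arm 1.61 m, τ = 145 × 1.61 = 233.5 N·m clockwise.
Battery pack: 5.99 × 9.8 = 58.7 N down at 1.3 m → arm 1.3 m, τ = 58.7 × 1.3 = 76.31 N·m clockwise.
Net moment of the loads = 640.8 N·m clockwise.
The upward force F acts at the right end, arm 2.48 m, giving F × 2.48 counterclockwise.
Setting net torque to zero: F × 2.48 = 640.8 → F = 640.8 / 2.48 = 258 N.

F ≈ 258 N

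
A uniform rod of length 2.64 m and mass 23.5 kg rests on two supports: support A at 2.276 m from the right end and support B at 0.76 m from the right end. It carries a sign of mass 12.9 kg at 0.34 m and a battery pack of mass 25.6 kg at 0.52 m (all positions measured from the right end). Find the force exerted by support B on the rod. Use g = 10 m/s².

R_B ≈ 609 N

About support A:
Beam weight: 23.5 × 10 = 235 N down at 1.32 m → arm 0.956 m, τ = 235 × 0.956 = 224.7 N·m clockwise.
Sign: 12.9 × 10 = 129 N down at 0.34 m → arm 1.936 m, τ = 129 × 1.936 = 249.7 N·m clockwise.
Battery pack: 25.6 × 10 = 256 N down at 0.52 m → arm 1.756 m, τ = 256 × 1.756 = 449.5 N·m clockwise.
Net load moment about support A = 923.9 N·m clockwise.
Reaction R at support B is upward at 0.76 m, arm 1.516 m → moment R × 1.516 counterclockwise.
Στ = 0 ⇒ R × 1.516 = 923.9 ⇒ R = 609 N.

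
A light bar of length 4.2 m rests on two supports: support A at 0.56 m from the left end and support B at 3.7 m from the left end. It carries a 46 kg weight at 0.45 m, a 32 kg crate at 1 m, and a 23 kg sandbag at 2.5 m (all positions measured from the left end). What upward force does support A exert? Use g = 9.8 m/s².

Taking torques about support B:
Weight: 46 × 9.8 = 450.8 N down at 0.45 m → arm 3.25 m, τ = 450.8 × 3.25 = 1465 N·m counterclockwise.
Crate: 32 × 9.8 = 313.6 N down at 1 m → arm 2.7 m, τ = 313.6 × 2.7 = 846.7 N·m counterclockwise.
Sandbag: 23 × 9.8 = 225.4 N down at 2.5 m → arm 1.2 m, τ = 225.4 × 1.2 = 270.5 N·m counterclockwise.
Net load moment about support B = 2582 N·m counterclockwise.
Reaction R at support A is upward at 0.56 m, arm 3.14 m → moment R × 3.14 clockwise.
Στ = 0 ⇒ R × 3.14 = 2582 ⇒ R = 822 N.

R_A ≈ 822 N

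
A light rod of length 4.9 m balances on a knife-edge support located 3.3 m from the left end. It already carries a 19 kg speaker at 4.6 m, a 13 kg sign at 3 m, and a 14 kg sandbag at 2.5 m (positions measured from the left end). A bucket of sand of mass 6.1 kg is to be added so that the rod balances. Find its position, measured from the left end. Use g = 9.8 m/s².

x ≈ 1.73 m from the left end

Take moments about the knife-edge support (at 3.3 m from the left end).
Speaker: 19 × 9.8 = 186.2 N down at 4.6 m → arm 1.3 m, τ = 186.2 × 1.3 = 242.1 N·m clockwise.
Sign: 13 × 9.8 = 127.4 N down at 3 m → arm 0.3 m, τ = 127.4 × 0.3 = 38.22 N·m counterclockwise.
Sandbag: 14 × 9.8 = 137.2 N down at 2.5 m → arm 0.8 m, τ = 137.2 × 0.8 = 109.8 N·m counterclockwise.
Net moment of existing loads = 94.08 N·m clockwise.
The bucket of sand weighs 6.1 × 9.8 = 59.78 N and must supply an equal counterclockwise moment, so its lever arm about the knife-edge support is 94.08 / 59.78 = 1.57 m.
That puts it at 3.3 − 1.57 = 1.73 m from the left end.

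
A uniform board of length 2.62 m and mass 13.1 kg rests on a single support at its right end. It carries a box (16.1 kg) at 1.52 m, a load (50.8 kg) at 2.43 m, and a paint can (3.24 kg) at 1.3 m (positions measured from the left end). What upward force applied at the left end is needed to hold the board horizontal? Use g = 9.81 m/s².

Take moments about the right end.
Beam weight: 13.1 × 9.81 = 128.5 N down at 1.31 m → arm 1.31 m, τ = 128.5 × 1.31 = 168.3 N·m counterclockwise.
Box: 16.1 × 9.81 = 157.9 N down at 1.52 m → arm 1.1 m, τ = 157.9 × 1.1 = 173.7 N·m counterclockwise.
Load: 50.8 × 9.81 = 498.3 N down at 2.43 m → arm 0.19 m, τ = 498.3 × 0.19 = 94.68 N·m counterclockwise.
Paint can: 3.24 × 9.81 = 31.78 N down at 1.3 m → arm 1.32 m, τ = 31.78 × 1.32 = 41.95 N·m counterclockwise.
Net moment of the loads = 478.6 N·m counterclockwise.
The upward force F acts at the left end, arm 2.62 m, giving F × 2.62 clockwise.
Στ = 0 ⇒ F × 2.62 = 478.6 ⇒ F = 478.6 / 2.62 = 183 N.

F ≈ 183 N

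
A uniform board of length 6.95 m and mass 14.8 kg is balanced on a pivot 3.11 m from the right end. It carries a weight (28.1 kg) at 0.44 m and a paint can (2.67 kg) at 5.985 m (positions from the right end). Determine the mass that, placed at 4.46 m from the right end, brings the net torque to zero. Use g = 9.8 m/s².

Sum moments about the pivot (at 3.11 m from the right end) (the support reaction has zero arm there).
Beam weight: 14.8 × 9.8 = 145 N down at 3.475 m → arm 0.365 m, τ = 145 × 0.365 = 52.92 N·m counterclockwise.
Weight: 28.1 × 9.8 = 275.4 N down at 0.44 m → arm 2.67 m, τ = 275.4 × 2.67 = 735.3 N·m clockwise.
Paint can: 2.67 × 9.8 = 26.17 N down at 5.985 m → arm 2.875 m, τ = 26.17 × 2.875 = 75.24 N·m counterclockwise.
Net moment of known loads = 607.1 N·m clockwise.
An unknown mass m at 4.46 m has arm 1.35 m; its moment is m·g·1.35 counterclockwise.
Setting net torque to zero: m × 9.8 × 1.35 = 607.1 → m = 607.1 / (9.8 × 1.35) = 45.9 kg.

m ≈ 45.9 kg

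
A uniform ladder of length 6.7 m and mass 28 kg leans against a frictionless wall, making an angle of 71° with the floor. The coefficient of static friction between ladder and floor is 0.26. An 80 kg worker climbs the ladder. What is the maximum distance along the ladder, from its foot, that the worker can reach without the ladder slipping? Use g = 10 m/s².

d ≈ 5.66 m

About the foot of the ladder:
Ladder weight 28×10 = 280 N acts at 3.35 m along the ladder; its horizontal arm is 3.35·cos71° = 1.091 m → τ = 305.5 N·m clockwise.
Worker weight 80×10 = 800 N at distance d → arm d·cos71° → τ = 800·d·0.3256 clockwise.
Wall normal N at the top has arm L sinθ = 6.335 m counterclockwise, so Στ = 0 gives N·6.335 = 305.5 + 260.5·d.
ΣFy = 0 ⇒ N_floor = 1080 N, so the maximum friction is μ_s·N_floor = 0.26×1080 = 280.8 N. ΣFx = 0 ⇒ N_wall = f, so at the slipping point N = 280.8 N.
Substituting: 280.8×6.335 = 305.5 + 260.5·d ⇒ d = (1779 − 305.5) / 260.5 = 5.66 m.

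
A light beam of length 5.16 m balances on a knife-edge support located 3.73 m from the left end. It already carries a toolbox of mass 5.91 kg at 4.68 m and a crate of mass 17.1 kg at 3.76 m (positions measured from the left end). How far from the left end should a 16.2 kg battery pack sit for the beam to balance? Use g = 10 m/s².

x ≈ 3.35 m from the left end

Sum moments about the knife-edge support (at 3.73 m from the left end) (the support reaction has zero arm there).
Toolbox: 5.91 × 10 = 59.1 N down at 4.68 m → arm 0.95 m, τ = 59.1 × 0.95 = 56.14 N·m clockwise.
Crate: 17.1 × 10 = 171 N down at 3.76 m → arm 0.03 m, τ = 171 × 0.03 = 5.13 N·m clockwise.
Net moment of existing loads = 61.27 N·m clockwise.
The battery pack weighs 16.2 × 10 = 162 N and must supply an equal counterclockwise moment, so its lever arm about the knife-edge support is 61.27 / 162 = 0.378 m.
That puts it at 3.73 − 0.378 = 3.35 m from the left end.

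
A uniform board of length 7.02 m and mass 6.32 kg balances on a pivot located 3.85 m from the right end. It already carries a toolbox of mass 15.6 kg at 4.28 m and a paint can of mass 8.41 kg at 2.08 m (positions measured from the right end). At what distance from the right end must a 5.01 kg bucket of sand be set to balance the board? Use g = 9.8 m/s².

About the pivot (at 3.85 m from the right end):
Beam weight: 6.32 × 9.8 = 61.94 N down at 3.51 m → arm 0.34 m, τ = 61.94 × 0.34 = 21.06 N·m clockwise.
Toolbox: 15.6 × 9.8 = 152.9 N down at 4.28 m → arm 0.43 m, τ = 152.9 × 0.43 = 65.75 N·m counterclockwise.
Paint can: 8.41 × 9.8 = 82.42 N down at 2.08 m → arm 1.77 m, τ = 82.42 × 1.77 = 145.9 N·m clockwise.
Net moment of existing loads = 101.2 N·m clockwise.
The bucket of sand weighs 5.01 × 9.8 = 49.1 N and must supply an equal counterclockwise moment, so its lever arm about the pivot is 101.2 / 49.1 = 2.06 m.
That puts it at 3.85 + 2.06 = 5.91 m from the right end.

x ≈ 5.91 m from the right end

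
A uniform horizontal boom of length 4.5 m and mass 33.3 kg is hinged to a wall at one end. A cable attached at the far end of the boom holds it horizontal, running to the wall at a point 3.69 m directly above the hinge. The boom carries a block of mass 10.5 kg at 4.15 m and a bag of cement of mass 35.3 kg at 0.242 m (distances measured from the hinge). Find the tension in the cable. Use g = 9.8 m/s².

Sum moments about the hinge (the unknown hinge reaction has zero arm there).
Beam weight: 33.3 × 9.8 = 326.3 N down at 2.25 m → arm 2.25 m, τ = 326.3 × 2.25 = 734.2 N·m clockwise.
Block: 10.5 × 9.8 = 102.9 N down at 4.15 m → arm 4.15 m, τ = 102.9 × 4.15 = 427 N·m clockwise.
Bag of cement: 35.3 × 9.8 = 345.9 N down at 0.242 m → arm 0.242 m, τ = 345.9 × 0.242 = 83.71 N·m clockwise.
Total clockwise load moment = 1245 N·m.
The cable tension T acts at 4.5 m; only its component perpendicular to the boom, T sinθ, produces torque. sinθ = h/√(h²+d²) = 3.69/√(3.69²+4.5²) = 0.6341.
Balancing moments: T × 4.5 × 0.6341 = 1245, giving T = 1245 / 2.853 = 436 N.

T ≈ 436 N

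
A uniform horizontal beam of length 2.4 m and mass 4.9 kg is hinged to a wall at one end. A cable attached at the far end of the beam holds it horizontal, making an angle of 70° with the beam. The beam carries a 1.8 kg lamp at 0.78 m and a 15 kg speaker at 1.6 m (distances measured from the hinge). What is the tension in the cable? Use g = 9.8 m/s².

T ≈ 136 N

Take moments about the hinge.
Beam weight: 4.9 × 9.8 = 48.02 N down at 1.2 m → arm 1.2 m, τ = 48.02 × 1.2 = 57.62 N·m clockwise.
Lamp: 1.8 × 9.8 = 17.64 N down at 0.78 m → arm 0.78 m, τ = 17.64 × 0.78 = 13.76 N·m clockwise.
Speaker: 15 × 9.8 = 147 N down at 1.6 m → arm 1.6 m, τ = 147 × 1.6 = 235.2 N·m clockwise.
Total clockwise load moment = 306.6 N·m.
The cable tension T acts at 2.4 m; only its component perpendicular to the beam, T sinθ, produces torque. sin 70° = 0.9397.
For rotational equilibrium, T × 2.4 × 0.9397 = 306.6, so T = 306.6 / 2.255 = 136 N.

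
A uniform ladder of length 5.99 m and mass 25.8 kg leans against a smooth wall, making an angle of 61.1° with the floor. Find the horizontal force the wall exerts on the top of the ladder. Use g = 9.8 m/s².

N_wall ≈ 69.8 N

Sum moments about the foot of the ladder (the floor normal and friction both act there and drop out).
Ladder weight 25.8×9.8 = 252.8 N acts at 2.995 m along the ladder; its horizontal arm is 2.995·cos61.1° = 1.447 m → τ = 365.8 N·m clockwise.
Wall normal N acts horizontally at the top; its moment arm is the height L sinθ = 5.99·sin61.1° = 5.244 m, counterclockwise.
Στ = 0 ⇒ N × 5.244 = 365.8 ⇒ N = 69.8 N.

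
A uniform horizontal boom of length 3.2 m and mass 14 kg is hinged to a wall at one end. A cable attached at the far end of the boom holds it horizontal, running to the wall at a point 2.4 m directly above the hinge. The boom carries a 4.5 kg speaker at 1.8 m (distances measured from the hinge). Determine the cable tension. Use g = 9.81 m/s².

Take moments about the hinge.
Beam weight: 14 × 9.81 = 137.3 N down at 1.6 m → arm 1.6 m, τ = 137.3 × 1.6 = 219.7 N·m clockwise.
Speaker: 4.5 × 9.81 = 44.15 N down at 1.8 m → arm 1.8 m, τ = 44.15 × 1.8 = 79.47 N·m clockwise.
Total clockwise load moment = 299.2 N·m.
The cable tension T acts at 3.2 m; only its component perpendicular to the boom, T sinθ, produces torque. sinθ = h/√(h²+d²) = 2.4/√(2.4²+3.2²) = 0.6.
For rotational equilibrium, T × 3.2 × 0.6 = 299.2, so T = 299.2 / 1.92 = 156 N.

T ≈ 156 N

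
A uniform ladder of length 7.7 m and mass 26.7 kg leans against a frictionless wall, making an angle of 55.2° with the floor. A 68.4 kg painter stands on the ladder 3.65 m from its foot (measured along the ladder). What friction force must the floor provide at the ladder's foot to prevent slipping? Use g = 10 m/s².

Choose the foot of the ladder as the axis so the floor normal and friction both act there and drop out.
Ladder weight 26.7×10 = 267 N acts at 3.85 m along the ladder; its horizontal arm is 3.85·cos55.2° = 2.197 m → τ = 586.6 N·m clockwise.
Painter: 68.4×10 = 684 N at 3.65 m → arm 2.083 m → τ = 1425 N·m clockwise.
Wall normal N acts horizontally at the top; its moment arm is the height L sinθ = 7.7·sin55.2° = 6.323 m, counterclockwise.
Στ = 0 ⇒ N × 6.323 = 2012 ⇒ N = 318 N.
ΣFx = 0: friction at the foot balances the wall's push, so f = N_wall = 318 N.

f ≈ 318 N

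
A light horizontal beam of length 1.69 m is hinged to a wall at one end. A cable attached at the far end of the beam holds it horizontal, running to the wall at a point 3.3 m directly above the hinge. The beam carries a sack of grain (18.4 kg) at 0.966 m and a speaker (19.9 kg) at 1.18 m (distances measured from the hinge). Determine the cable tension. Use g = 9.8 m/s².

T ≈ 269 N

Choose the hinge as the axis so the unknown hinge reaction has zero arm there.
Sack of grain: 18.4 × 9.8 = 180.3 N down at 0.966 m → arm 0.966 m, τ = 180.3 × 0.966 = 174.2 N·m clockwise.
Speaker: 19.9 × 9.8 = 195 N down at 1.18 m → arm 1.18 m, τ = 195 × 1.18 = 230.1 N·m clockwise.
Total clockwise load moment = 404.3 N·m.
The cable tension T acts at 1.69 m; only its component perpendicular to the beam, T sinθ, produces torque. sinθ = h/√(h²+d²) = 3.3/√(3.3²+1.69²) = 0.8901.
Setting net torque to zero: T × 1.69 × 0.8901 = 404.3 → T = 404.3 / 1.504 = 269 N.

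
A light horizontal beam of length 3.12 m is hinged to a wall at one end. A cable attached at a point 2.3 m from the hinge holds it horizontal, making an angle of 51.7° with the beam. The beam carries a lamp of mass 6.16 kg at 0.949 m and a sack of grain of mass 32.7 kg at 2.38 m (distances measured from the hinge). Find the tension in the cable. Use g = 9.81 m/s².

T ≈ 455 N

Take moments about the hinge.
Lamp: 6.16 × 9.81 = 60.43 N down at 0.949 m → arm 0.949 m, τ = 60.43 × 0.949 = 57.35 N·m clockwise.
Sack of grain: 32.7 × 9.81 = 320.8 N down at 2.38 m → arm 2.38 m, τ = 320.8 × 2.38 = 763.5 N·m clockwise.
Total clockwise load moment = 820.9 N·m.
The cable tension T acts at 2.3 m; only its component perpendicular to the beam, T sinθ, produces torque. sin 51.7° = 0.7848.
Balancing moments: T × 2.3 × 0.7848 = 820.9, giving T = 820.9 / 1.805 = 455 N.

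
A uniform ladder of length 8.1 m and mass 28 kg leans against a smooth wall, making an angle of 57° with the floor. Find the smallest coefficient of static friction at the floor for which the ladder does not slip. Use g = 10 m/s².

μ_min ≈ 0.325

Take moments about the foot of the ladder.
Ladder weight 28×10 = 280 N acts at 4.05 m along the ladder; its horizontal arm is 4.05·cos57° = 2.206 m → τ = 617.7 N·m clockwise.
Wall normal N acts horizontally at the top; its moment arm is the height L sinθ = 8.1·sin57° = 6.793 m, counterclockwise.
Στ = 0 ⇒ N × 6.793 = 617.7 ⇒ N = 90.93 N.
ΣFx = 0 ⇒ f = N_wall = 90.93 N. ΣFy = 0 ⇒ N_floor = 280 N.
μ_min = f / N_floor = 90.93 / 280 = 0.325.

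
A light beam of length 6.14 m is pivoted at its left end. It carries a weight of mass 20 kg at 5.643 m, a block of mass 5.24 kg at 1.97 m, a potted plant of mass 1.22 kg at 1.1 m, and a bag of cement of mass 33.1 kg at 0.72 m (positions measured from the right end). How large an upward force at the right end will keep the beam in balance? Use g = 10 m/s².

Choose the left end as the axis so the unknown pivot reaction has zero arm there.
Weight: 20 × 10 = 200 N down at 5.643 m → arm 0.497 m, τ = 200 × 0.497 = 99.4 N·m clockwise.
Block: 5.24 × 10 = 52.4 N down at 1.97 m → arm 4.17 m, τ = 52.4 × 4.17 = 218.5 N·m clockwise.
Potted plant: 1.22 × 10 = 12.2 N down at 1.1 m → arm 5.04 m, τ = 12.2 × 5.04 = 61.49 N·m clockwise.
Bag of cement: 33.1 × 10 = 331 N down at 0.72 m → arm 5.42 m, τ = 331 × 5.42 = 1794 N·m clockwise.
Net moment of the loads = 2173 N·m clockwise.
The upward force F acts at the right end, arm 6.14 m, giving F × 6.14 counterclockwise.
Balancing moments: F × 6.14 = 2173, giving F = 2173 / 6.14 = 354 N.

F ≈ 354 N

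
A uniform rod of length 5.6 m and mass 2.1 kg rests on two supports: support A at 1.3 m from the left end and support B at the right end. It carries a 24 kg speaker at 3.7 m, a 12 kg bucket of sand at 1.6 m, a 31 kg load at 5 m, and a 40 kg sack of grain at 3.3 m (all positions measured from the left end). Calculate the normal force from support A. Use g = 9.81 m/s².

Taking torques about support B:
Beam weight: 2.1 × 9.81 = 20.6 N down at 2.8 m → arm 2.8 m, τ = 20.6 × 2.8 = 57.68 N·m counterclockwise.
Speaker: 24 × 9.81 = 235.4 N down at 3.7 m → arm 1.9 m, τ = 235.4 × 1.9 = 447.3 N·m counterclockwise.
Bucket of sand: 12 × 9.81 = 117.7 N down at 1.6 m → arm 4 m, τ = 117.7 × 4 = 470.8 N·m counterclockwise.
Load: 31 × 9.81 = 304.1 N down at 5 m → arm 0.6 m, τ = 304.1 × 0.6 = 182.5 N·m counterclockwise.
Sack of grain: 40 × 9.81 = 392.4 N down at 3.3 m → arm 2.3 m, τ = 392.4 × 2.3 = 902.5 N·m counterclockwise.
Net load moment about support B = 2061 N·m counterclockwise.
Reaction R at support A is upward at 1.3 m, arm 4.3 m → moment R × 4.3 clockwise.
Setting net torque to zero: R × 4.3 = 2061 → R = 479 N.

R_A ≈ 479 N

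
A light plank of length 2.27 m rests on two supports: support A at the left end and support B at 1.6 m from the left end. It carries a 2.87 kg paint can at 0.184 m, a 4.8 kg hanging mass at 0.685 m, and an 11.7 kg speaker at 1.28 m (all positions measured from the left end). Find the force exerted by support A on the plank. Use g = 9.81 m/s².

Choose support B as the axis so its reaction then has zero moment arm.
Paint can: 2.87 × 9.81 = 28.15 N down at 0.184 m → arm 1.416 m, τ = 28.15 × 1.416 = 39.86 N·m counterclockwise.
Hanging mass: 4.8 × 9.81 = 47.09 N down at 0.685 m → arm 0.915 m, τ = 47.09 × 0.915 = 43.09 N·m counterclockwise.
Speaker: 11.7 × 9.81 = 114.8 N down at 1.28 m → arm 0.32 m, τ = 114.8 × 0.32 = 36.74 N·m counterclockwise.
Net load moment about support B = 119.7 N·m counterclockwise.
Reaction R at support A is upward at 0 m, arm 1.6 m → moment R × 1.6 clockwise.
For rotational equilibrium, R × 1.6 = 119.7, so R = 74.8 N.

R_A ≈ 74.8 N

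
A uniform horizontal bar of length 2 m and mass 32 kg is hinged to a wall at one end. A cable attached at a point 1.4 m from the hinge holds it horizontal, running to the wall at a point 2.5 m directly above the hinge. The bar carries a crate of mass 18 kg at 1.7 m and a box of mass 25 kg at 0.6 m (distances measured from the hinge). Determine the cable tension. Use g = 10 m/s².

T ≈ 635 N

Sum moments about the hinge (the unknown hinge reaction has zero arm there).
Beam weight: 32 × 10 = 320 N down at 1 m → arm 1 m, τ = 320 × 1 = 320 N·m clockwise.
Crate: 18 × 10 = 180 N down at 1.7 m → arm 1.7 m, τ = 180 × 1.7 = 306 N·m clockwise.
Box: 25 × 10 = 250 N down at 0.6 m → arm 0.6 m, τ = 250 × 0.6 = 150 N·m clockwise.
Total clockwise load moment = 776 N·m.
The cable tension T acts at 1.4 m; only its component perpendicular to the bar, T sinθ, produces torque. sinθ = h/√(h²+d²) = 2.5/√(2.5²+1.4²) = 0.8725.
Setting net torque to zero: T × 1.4 × 0.8725 = 776 → T = 776 / 1.222 = 635 N.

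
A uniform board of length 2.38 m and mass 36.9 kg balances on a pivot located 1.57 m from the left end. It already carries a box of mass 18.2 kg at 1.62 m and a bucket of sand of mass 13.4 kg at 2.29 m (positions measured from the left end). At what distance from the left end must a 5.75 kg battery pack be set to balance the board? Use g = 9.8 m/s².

Sum moments about the pivot (at 1.57 m from the left end) (the support reaction has zero arm there).
Beam weight: 36.9 × 9.8 = 361.6 N down at 1.19 m → arm 0.38 m, τ = 361.6 × 0.38 = 137.4 N·m counterclockwise.
Box: 18.2 × 9.8 = 178.4 N down at 1.62 m → arm 0.05 m, τ = 178.4 × 0.05 = 8.92 N·m clockwise.
Bucket of sand: 13.4 × 9.8 = 131.3 N down at 2.29 m → arm 0.72 m, τ = 131.3 × 0.72 = 94.54 N·m clockwise.
Net moment of existing loads = 33.94 N·m counterclockwise.
The battery pack weighs 5.75 × 9.8 = 56.35 N and must supply an equal clockwise moment, so its lever arm about the pivot is 33.94 / 56.35 = 0.602 m.
That puts it at 1.57 + 0.602 = 2.17 m from the left end.

x ≈ 2.17 m from the left end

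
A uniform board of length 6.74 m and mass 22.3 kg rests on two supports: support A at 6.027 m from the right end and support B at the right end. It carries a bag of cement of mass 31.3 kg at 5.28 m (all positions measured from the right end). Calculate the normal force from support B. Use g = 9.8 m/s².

R_B ≈ 134 N

Choose support A as the axis so its reaction then has zero moment arm.
Beam weight: 22.3 × 9.8 = 218.5 N down at 3.37 m → arm 2.657 m, τ = 218.5 × 2.657 = 580.6 N·m clockwise.
Bag of cement: 31.3 × 9.8 = 306.7 N down at 5.28 m → arm 0.747 m, τ = 306.7 × 0.747 = 229.1 N·m clockwise.
Net load moment about support A = 809.7 N·m clockwise.
Reaction R at support B is upward at 0 m, arm 6.027 m → moment R × 6.027 counterclockwise.
Στ = 0 ⇒ R × 6.027 = 809.7 ⇒ R = 134 N.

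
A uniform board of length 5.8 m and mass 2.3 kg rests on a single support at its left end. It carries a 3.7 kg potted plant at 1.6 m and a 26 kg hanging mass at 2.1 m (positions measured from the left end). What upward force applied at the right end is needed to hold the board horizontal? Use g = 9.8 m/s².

F ≈ 114 N

Sum moments about the left end (the unknown pivot reaction has zero arm there).
Beam weight: 2.3 × 9.8 = 22.54 N down at 2.9 m → arm 2.9 m, τ = 22.54 × 2.9 = 65.37 N·m clockwise.
Potted plant: 3.7 × 9.8 = 36.26 N down at 1.6 m → arm 1.6 m, τ = 36.26 × 1.6 = 58.02 N·m clockwise.
Hanging mass: 26 × 9.8 = 254.8 N down at 2.1 m → arm 2.1 m, τ = 254.8 × 2.1 = 535.1 N·m clockwise.
Net moment of the loads = 658.5 N·m clockwise.
The upward force F acts at the right end, arm 5.8 m, giving F × 5.8 counterclockwise.
For rotational equilibrium, F × 5.8 = 658.5, so F = 658.5 / 5.8 = 114 N.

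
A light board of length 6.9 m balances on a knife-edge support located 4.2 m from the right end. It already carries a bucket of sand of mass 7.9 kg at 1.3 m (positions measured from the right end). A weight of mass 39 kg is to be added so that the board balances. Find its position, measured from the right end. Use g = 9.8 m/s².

x ≈ 4.79 m from the right end

Taking torques about the knife-edge support (at 4.2 m from the right end):
Bucket of sand: 7.9 × 9.8 = 77.42 N down at 1.3 m → arm 2.9 m, τ = 77.42 × 2.9 = 224.5 N·m clockwise.
Net moment of existing loads = 224.5 N·m clockwise.
The weight weighs 39 × 9.8 = 382.2 N and must supply an equal counterclockwise moment, so its lever arm about the knife-edge support is 224.5 / 382.2 = 0.587 m.
That puts it at 4.2 + 0.587 = 4.79 m from the right end.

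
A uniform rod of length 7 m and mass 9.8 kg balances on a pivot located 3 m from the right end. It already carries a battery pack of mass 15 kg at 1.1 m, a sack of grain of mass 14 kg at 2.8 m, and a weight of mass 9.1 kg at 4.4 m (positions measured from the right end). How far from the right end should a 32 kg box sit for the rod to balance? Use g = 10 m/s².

x ≈ 3.43 m from the right end

About the pivot (at 3 m from the right end):
Beam weight: 9.8 × 10 = 98 N down at 3.5 m → arm 0.5 m, τ = 98 × 0.5 = 49 N·m counterclockwise.
Battery pack: 15 × 10 = 150 N down at 1.1 m → arm 1.9 m, τ = 150 × 1.9 = 285 N·m clockwise.
Sack of grain: 14 × 10 = 140 N down at 2.8 m → arm 0.2 m, τ = 140 × 0.2 = 28 N·m clockwise.
Weight: 9.1 × 10 = 91 N down at 4.4 m → arm 1.4 m, τ = 91 × 1.4 = 127.4 N·m counterclockwise.
Net moment of existing loads = 136.6 N·m clockwise.
The box weighs 32 × 10 = 320 N and must supply an equal counterclockwise moment, so its lever arm about the pivot is 136.6 / 320 = 0.427 m.
That puts it at 3 + 0.427 = 3.43 m from the right end.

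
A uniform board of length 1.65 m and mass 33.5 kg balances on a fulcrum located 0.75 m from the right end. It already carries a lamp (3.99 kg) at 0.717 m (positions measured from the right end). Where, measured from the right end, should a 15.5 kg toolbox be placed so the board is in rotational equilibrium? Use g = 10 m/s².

x ≈ 0.596 m from the right end

Sum moments about the fulcrum (at 0.75 m from the right end) (the support reaction has zero arm there).
Beam weight: 33.5 × 10 = 335 N down at 0.825 m → arm 0.075 m, τ = 335 × 0.075 = 25.12 N·m counterclockwise.
Lamp: 3.99 × 10 = 39.9 N down at 0.717 m → arm 0.033 m, τ = 39.9 × 0.033 = 1.317 N·m clockwise.
Net moment of existing loads = 23.8 N·m counterclockwise.
The toolbox weighs 15.5 × 10 = 155 N and must supply an equal clockwise moment, so its lever arm about the fulcrum is 23.8 / 155 = 0.154 m.
That puts it at 0.75 − 0.154 = 0.596 m from the right end.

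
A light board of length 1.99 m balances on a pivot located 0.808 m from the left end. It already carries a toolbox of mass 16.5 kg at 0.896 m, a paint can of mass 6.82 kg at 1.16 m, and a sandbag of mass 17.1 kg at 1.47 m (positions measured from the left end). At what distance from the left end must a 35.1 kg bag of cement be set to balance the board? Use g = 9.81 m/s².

Taking torques about the pivot (at 0.808 m from the left end):
Toolbox: 16.5 × 9.81 = 161.9 N down at 0.896 m → arm 0.088 m, τ = 161.9 × 0.088 = 14.25 N·m clockwise.
Paint can: 6.82 × 9.81 = 66.9 N down at 1.16 m → arm 0.352 m, τ = 66.9 × 0.352 = 23.55 N·m clockwise.
Sandbag: 17.1 × 9.81 = 167.8 N down at 1.47 m → arm 0.662 m, τ = 167.8 × 0.662 = 111.1 N·m clockwise.
Net moment of existing loads = 148.9 N·m clockwise.
The bag of cement weighs 35.1 × 9.81 = 344.3 N and must supply an equal counterclockwise moment, so its lever arm about the pivot is 148.9 / 344.3 = 0.432 m.
That puts it at 0.808 − 0.432 = 0.376 m from the left end.

x ≈ 0.376 m from the left end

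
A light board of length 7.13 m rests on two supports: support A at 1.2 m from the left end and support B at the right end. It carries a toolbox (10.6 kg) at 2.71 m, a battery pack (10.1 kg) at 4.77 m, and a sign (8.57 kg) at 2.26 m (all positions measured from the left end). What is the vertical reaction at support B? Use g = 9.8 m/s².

R_B ≈ 101 N

Taking torques about support A:
Toolbox: 10.6 × 9.8 = 103.9 N down at 2.71 m → arm 1.51 m, τ = 103.9 × 1.51 = 156.9 N·m clockwise.
Battery pack: 10.1 × 9.8 = 98.98 N down at 4.77 m → arm 3.57 m, τ = 98.98 × 3.57 = 353.4 N·m clockwise.
Sign: 8.57 × 9.8 = 83.99 N down at 2.26 m → arm 1.06 m, τ = 83.99 × 1.06 = 89.03 N·m clockwise.
Net load moment about support A = 599.3 N·m clockwise.
Reaction R at support B is upward at 7.13 m, arm 5.93 m → moment R × 5.93 counterclockwise.
For rotational equilibrium, R × 5.93 = 599.3, so R = 101 N.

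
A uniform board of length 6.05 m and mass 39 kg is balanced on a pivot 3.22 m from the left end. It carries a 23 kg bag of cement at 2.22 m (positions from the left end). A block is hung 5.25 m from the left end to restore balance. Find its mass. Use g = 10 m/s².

Sum moments about the pivot (at 3.22 m from the left end) (the support reaction has zero arm there).
Beam weight: 39 × 10 = 390 N down at 3.025 m → arm 0.195 m, τ = 390 × 0.195 = 76.05 N·m counterclockwise.
Bag of cement: 23 × 10 = 230 N down at 2.22 m → arm 1 m, τ = 230 × 1 = 230 N·m counterclockwise.
Net moment of known loads = 306.1 N·m counterclockwise.
An unknown mass m at 5.25 m has arm 2.03 m; its moment is m·g·2.03 clockwise.
Setting net torque to zero: m × 10 × 2.03 = 306.1 → m = 306.1 / (10 × 2.03) = 15.1 kg.

m ≈ 15.1 kg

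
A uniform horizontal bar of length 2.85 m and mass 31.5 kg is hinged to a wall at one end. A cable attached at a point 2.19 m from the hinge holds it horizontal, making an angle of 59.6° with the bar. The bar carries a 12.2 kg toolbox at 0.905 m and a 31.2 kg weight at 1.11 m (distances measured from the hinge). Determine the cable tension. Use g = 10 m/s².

T ≈ 479 N

About the hinge:
Beam weight: 31.5 × 10 = 315 N down at 1.425 m → arm 1.425 m, τ = 315 × 1.425 = 448.9 N·m clockwise.
Toolbox: 12.2 × 10 = 122 N down at 0.905 m → arm 0.905 m, τ = 122 × 0.905 = 110.4 N·m clockwise.
Weight: 31.2 × 10 = 312 N down at 1.11 m → arm 1.11 m, τ = 312 × 1.11 = 346.3 N·m clockwise.
Total clockwise load moment = 905.6 N·m.
The cable tension T acts at 2.19 m; only its component perpendicular to the bar, T sinθ, produces torque. sin 59.6° = 0.8625.
Setting net torque to zero: T × 2.19 × 0.8625 = 905.6 → T = 905.6 / 1.889 = 479 N.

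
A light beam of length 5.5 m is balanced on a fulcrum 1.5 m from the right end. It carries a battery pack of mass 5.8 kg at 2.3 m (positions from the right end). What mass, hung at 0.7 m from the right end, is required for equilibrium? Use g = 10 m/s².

Take moments about the fulcrum (at 1.5 m from the right end).
Battery pack: 5.8 × 10 = 58 N down at 2.3 m → arm 0.8 m, τ = 58 × 0.8 = 46.4 N·m counterclockwise.
Net moment of known loads = 46.4 N·m counterclockwise.
An unknown mass m at 0.7 m has arm 0.8 m; its moment is m·g·0.8 clockwise.
For rotational equilibrium, m × 10 × 0.8 = 46.4, so m = 46.4 / (10 × 0.8) = 5.8 kg.

m ≈ 5.8 kg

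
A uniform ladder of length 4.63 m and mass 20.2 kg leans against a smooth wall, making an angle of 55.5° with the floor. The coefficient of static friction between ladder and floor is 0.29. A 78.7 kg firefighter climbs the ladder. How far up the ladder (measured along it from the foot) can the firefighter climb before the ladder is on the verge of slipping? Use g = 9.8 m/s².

d ≈ 1.86 m

Sum moments about the foot of the ladder (the floor normal and friction both act there and drop out).
Ladder weight 20.2×9.8 = 198 N acts at 2.315 m along the ladder; its horizontal arm is 2.315·cos55.5° = 1.311 m → τ = 259.6 N·m clockwise.
Firefighter weight 78.7×9.8 = 771.3 N at distance d → arm d·cos55.5° → τ = 771.3·d·0.5664 clockwise.
Wall normal N at the top has arm L sinθ = 3.816 m counterclockwise, so Στ = 0 gives N·3.816 = 259.6 + 436.9·d.
ΣFy = 0 ⇒ N_floor = 969.3 N, so the maximum friction is μ_s·N_floor = 0.29×969.3 = 281.1 N. ΣFx = 0 ⇒ N_wall = f, so at the slipping point N = 281.1 N.
Substituting: 281.1×3.816 = 259.6 + 436.9·d ⇒ d = (1073 − 259.6) / 436.9 = 1.86 m.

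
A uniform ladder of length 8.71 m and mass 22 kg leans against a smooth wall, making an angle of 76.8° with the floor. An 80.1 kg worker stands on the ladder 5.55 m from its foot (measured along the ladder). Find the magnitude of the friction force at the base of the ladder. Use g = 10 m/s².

f ≈ 146 N

Take moments about the foot of the ladder.
Ladder weight 22×10 = 220 N acts at 4.355 m along the ladder; its horizontal arm is 4.355·cos76.8° = 0.9945 m → τ = 218.8 N·m clockwise.
Worker: 80.1×10 = 801 N at 5.55 m → arm 1.267 m → τ = 1015 N·m clockwise.
Wall normal N acts horizontally at the top; its moment arm is the height L sinθ = 8.71·sin76.8° = 8.48 m, counterclockwise.
Setting net torque to zero: N × 8.48 = 1234 → N = 146 N.
ΣFx = 0: friction at the foot balances the wall's push, so f = N_wall = 146 N.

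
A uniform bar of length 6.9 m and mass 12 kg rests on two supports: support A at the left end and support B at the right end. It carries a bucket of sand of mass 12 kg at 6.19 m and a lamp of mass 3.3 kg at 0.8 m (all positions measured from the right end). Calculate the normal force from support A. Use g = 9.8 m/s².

R_A ≈ 168 N

Sum moments about support B (its reaction then has zero moment arm).
Beam weight: 12 × 9.8 = 117.6 N down at 3.45 m → arm 3.45 m, τ = 117.6 × 3.45 = 405.7 N·m counterclockwise.
Bucket of sand: 12 × 9.8 = 117.6 N down at 6.19 m → arm 6.19 m, τ = 117.6 × 6.19 = 727.9 N·m counterclockwise.
Lamp: 3.3 × 9.8 = 32.34 N down at 0.8 m → arm 0.8 m, τ = 32.34 × 0.8 = 25.87 N·m counterclockwise.
Net load moment about support B = 1159 N·m counterclockwise.
Reaction R at support A is upward at 6.9 m, arm 6.9 m → moment R × 6.9 clockwise.
Setting net torque to zero: R × 6.9 = 1159 → R = 168 N.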